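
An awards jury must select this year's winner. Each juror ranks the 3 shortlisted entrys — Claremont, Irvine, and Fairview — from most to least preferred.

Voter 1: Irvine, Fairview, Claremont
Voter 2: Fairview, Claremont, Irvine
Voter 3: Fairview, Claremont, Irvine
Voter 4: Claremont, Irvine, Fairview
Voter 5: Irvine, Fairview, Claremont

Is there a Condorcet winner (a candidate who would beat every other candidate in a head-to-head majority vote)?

No

Head-to-head results (5 voters total):
Claremont vs Irvine: Claremont wins 3–2.
Claremont vs Fairview: Fairview wins 4–1.
Irvine vs Fairview: Irvine wins 3–2.
No candidate beats all others: Claremont beats Irvine beats Fairview beats Claremont, a majority cycle.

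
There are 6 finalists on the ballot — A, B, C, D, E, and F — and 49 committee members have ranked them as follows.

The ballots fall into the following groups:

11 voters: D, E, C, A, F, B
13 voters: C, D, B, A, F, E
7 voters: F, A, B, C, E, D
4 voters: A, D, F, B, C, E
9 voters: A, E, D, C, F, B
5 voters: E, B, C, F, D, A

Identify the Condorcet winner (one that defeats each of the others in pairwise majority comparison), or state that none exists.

No Condorcet winner

Head-to-head results (49 voters total):
A vs B: A wins 31–18.
A vs C: C wins 29–20.
A vs D: D wins 29–20.
A vs E: A wins 33–16.
A vs F: A wins 37–12.
B vs C: C wins 33–16.
B vs D: D wins 37–12.
B vs E: E wins 25–24.
B vs F: F wins 31–18.
C vs D: C wins 25–24.
C vs E: E wins 25–24.
C vs F: C wins 38–11.
D vs E: D wins 28–21.
D vs F: D wins 37–12.
E vs F: E wins 25–24.
No candidate beats all others: A beats E beats C beats A, a majority cycle.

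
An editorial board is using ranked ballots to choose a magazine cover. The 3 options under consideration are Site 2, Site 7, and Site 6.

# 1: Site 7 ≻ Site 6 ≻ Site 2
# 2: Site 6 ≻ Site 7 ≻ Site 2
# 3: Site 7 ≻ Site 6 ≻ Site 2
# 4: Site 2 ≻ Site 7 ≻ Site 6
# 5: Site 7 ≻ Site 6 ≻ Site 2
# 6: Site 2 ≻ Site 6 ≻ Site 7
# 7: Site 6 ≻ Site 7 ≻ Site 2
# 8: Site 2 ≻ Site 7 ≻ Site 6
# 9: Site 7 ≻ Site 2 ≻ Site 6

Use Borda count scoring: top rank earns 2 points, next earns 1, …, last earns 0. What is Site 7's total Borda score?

12

Borda scores:
  Site 2: 0 + 0 + 0 + 2 + 0 + 2 + 0 + 2 + 1 = 7
  Site 7: 2 + 1 + 2 + 1 + 2 + 0 + 1 + 1 + 2 = 12
  Site 6: 1 + 2 + 1 + 0 + 1 + 1 + 2 + 0 + 0 = 8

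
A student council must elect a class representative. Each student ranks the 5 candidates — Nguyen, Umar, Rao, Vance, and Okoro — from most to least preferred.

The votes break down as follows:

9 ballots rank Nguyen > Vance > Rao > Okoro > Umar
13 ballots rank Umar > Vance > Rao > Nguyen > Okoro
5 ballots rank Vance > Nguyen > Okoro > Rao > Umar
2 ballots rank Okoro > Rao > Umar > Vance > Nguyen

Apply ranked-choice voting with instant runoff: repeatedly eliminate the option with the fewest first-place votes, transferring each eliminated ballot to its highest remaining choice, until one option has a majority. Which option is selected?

Round 1: Umar 13, Nguyen 9, Vance 5, Okoro 2, Rao 0. Rao has the fewest and is eliminated.
Round 2: Umar 13, Nguyen 9, Vance 5, Okoro 2. Okoro has the fewest and is eliminated.
Round 3: Umar 15, Nguyen 9, Vance 5. Umar has a majority.

Umar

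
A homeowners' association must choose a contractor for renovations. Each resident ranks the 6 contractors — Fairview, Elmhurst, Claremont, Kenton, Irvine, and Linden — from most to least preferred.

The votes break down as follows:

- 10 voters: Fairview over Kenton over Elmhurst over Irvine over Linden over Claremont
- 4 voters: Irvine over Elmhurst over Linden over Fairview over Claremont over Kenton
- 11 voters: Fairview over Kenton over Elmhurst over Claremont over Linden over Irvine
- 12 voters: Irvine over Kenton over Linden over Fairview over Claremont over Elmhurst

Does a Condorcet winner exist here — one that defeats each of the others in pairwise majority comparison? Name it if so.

Head-to-head results (37 voters total):
Fairview vs Elmhurst: Fairview wins 33–4.
Fairview vs Claremont: Fairview wins 37–0.
Fairview vs Kenton: Fairview wins 25–12.
Fairview vs Irvine: Fairview wins 21–16.
Fairview vs Linden: Fairview wins 21–16.
Elmhurst vs Claremont: Elmhurst wins 25–12.
Elmhurst vs Kenton: Kenton wins 33–4.
Elmhurst vs Irvine: Elmhurst wins 21–16.
Elmhurst vs Linden: Elmhurst wins 25–12.
Claremont vs Kenton: Kenton wins 33–4.
Claremont vs Irvine: Irvine wins 26–11.
Claremont vs Linden: Linden wins 26–11.
Kenton vs Irvine: Kenton wins 21–16.
Kenton vs Linden: Kenton wins 33–4.
Irvine vs Linden: Irvine wins 26–11.
Fairview beats each rival — Elmhurst (33–4), Claremont (37–0), Kenton (25–12), Irvine (21–16), Linden (21–16) — so Fairview is the Condorcet winner.

Fairview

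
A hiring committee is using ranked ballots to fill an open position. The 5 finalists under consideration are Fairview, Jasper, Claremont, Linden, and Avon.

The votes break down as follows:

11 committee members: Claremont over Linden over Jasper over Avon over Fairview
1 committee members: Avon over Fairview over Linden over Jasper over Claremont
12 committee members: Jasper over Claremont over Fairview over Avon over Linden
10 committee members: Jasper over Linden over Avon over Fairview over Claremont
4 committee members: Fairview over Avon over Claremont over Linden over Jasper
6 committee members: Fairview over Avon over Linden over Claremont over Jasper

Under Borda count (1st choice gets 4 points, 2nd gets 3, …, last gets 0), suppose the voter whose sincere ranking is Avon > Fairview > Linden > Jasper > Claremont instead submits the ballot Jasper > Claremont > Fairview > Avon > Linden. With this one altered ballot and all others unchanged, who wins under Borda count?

Jasper

Borda totals with the altered ballot: Fairview 76, Jasper 114, Claremont 97, Linden 79, Avon 74.
The winner is unchanged: still Jasper.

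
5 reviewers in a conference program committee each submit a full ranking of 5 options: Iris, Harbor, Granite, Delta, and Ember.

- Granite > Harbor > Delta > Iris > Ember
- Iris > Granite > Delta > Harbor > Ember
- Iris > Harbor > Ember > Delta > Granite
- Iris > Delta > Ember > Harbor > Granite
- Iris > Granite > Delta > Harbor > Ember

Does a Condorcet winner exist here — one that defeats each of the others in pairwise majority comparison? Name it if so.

Iris

Head-to-head results (5 voters total):
Iris vs Harbor: Iris wins 4–1.
Iris vs Granite: Iris wins 4–1.
Iris vs Delta: Iris wins 4–1.
Iris vs Ember: Iris wins 5–0.
Harbor vs Granite: Granite wins 3–2.
Harbor vs Delta: Delta wins 3–2.
Harbor vs Ember: Harbor wins 4–1.
Granite vs Delta: Granite wins 3–2.
Granite vs Ember: Granite wins 3–2.
Delta vs Ember: Delta wins 4–1.
Iris beats each rival — Harbor (4–1), Granite (4–1), Delta (4–1), Ember (5–0) — so Iris is the Condorcet winner.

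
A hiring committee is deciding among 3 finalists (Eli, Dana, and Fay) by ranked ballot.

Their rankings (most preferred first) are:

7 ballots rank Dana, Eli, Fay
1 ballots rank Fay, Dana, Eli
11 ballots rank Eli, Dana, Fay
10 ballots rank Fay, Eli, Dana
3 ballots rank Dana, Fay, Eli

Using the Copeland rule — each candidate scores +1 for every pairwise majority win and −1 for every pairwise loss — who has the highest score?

Eli

Pairwise results:
  Eli vs Dana: Eli wins 21–11.
  Eli vs Fay: Eli wins 18–14.
  Dana vs Fay: Dana wins 21–11.
Copeland scores (wins − losses):
  Eli: 2 − 0 = 2
  Dana: 1 − 1 = 0
  Fay: 0 − 2 = -2
Eli has the best Copeland score.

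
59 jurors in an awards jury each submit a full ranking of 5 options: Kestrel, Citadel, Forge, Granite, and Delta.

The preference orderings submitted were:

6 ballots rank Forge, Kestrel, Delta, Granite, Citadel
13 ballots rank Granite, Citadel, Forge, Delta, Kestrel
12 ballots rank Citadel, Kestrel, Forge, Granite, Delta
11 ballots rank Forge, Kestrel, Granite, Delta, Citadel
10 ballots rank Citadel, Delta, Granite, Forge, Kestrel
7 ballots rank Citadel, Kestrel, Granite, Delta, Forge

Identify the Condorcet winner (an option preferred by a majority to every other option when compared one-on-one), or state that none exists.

There is no Condorcet winner

Head-to-head results (59 voters total):
Kestrel vs Citadel: Citadel wins 42–17.
Kestrel vs Forge: Forge wins 40–19.
Kestrel vs Granite: Kestrel wins 36–23.
Kestrel vs Delta: Kestrel wins 36–23.
Citadel vs Forge: Citadel wins 42–17.
Citadel vs Granite: Granite wins 30–29.
Citadel vs Delta: Citadel wins 42–17.
Forge vs Granite: Granite wins 30–29.
Forge vs Delta: Forge wins 42–17.
Granite vs Delta: Granite wins 43–16.
No candidate beats all others: Kestrel beats Granite beats Citadel beats Kestrel, a majority cycle.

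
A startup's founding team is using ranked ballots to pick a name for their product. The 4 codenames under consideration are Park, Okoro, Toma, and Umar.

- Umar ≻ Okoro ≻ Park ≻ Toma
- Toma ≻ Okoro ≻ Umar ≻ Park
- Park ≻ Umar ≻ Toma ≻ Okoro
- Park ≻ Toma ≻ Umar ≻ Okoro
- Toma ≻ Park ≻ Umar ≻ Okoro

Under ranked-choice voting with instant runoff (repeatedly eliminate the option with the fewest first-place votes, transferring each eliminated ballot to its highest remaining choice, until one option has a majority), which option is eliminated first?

Okoro

Round 1: Park 2, Toma 2, Umar 1, Okoro 0. Okoro has the fewest and is eliminated.
Round 2: Park 2, Toma 2, Umar 1. Umar has the fewest and is eliminated.
Round 3: Park 3, Toma 2. Park has a majority.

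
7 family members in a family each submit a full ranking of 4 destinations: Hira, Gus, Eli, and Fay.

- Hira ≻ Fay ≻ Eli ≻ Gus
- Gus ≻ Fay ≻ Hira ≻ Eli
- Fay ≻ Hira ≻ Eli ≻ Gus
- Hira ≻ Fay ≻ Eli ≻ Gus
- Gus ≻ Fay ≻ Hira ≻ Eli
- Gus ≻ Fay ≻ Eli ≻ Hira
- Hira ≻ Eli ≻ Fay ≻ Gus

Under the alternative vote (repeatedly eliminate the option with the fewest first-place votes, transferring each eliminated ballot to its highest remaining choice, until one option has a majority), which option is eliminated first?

Round 1: Hira 3, Gus 3, Fay 1, Eli 0. Eli has the fewest and is eliminated.
Round 2: Hira 3, Gus 3, Fay 1. Fay has the fewest and is eliminated.
Round 3: Hira 4, Gus 3. Hira has a majority.

Eli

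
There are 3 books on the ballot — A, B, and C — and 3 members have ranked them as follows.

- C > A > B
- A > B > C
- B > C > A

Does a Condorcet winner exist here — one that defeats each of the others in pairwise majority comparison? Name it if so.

There is no Condorcet winner

Head-to-head results (3 voters total):
A vs B: A wins 2–1.
A vs C: C wins 2–1.
B vs C: B wins 2–1.
No candidate beats all others: A beats B beats C beats A, a majority cycle.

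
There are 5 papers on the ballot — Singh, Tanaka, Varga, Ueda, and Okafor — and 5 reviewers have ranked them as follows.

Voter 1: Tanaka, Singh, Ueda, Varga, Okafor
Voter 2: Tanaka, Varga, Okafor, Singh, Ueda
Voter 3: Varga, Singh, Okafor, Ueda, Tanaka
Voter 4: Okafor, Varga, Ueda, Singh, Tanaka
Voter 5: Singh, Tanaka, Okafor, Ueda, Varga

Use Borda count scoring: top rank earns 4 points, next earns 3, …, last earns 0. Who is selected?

Singh

Borda scores:
  Singh: 3 + 1 + 3 + 1 + 4 = 12
  Tanaka: 4 + 4 + 0 + 0 + 3 = 11
  Varga: 1 + 3 + 4 + 3 + 0 = 11
  Ueda: 2 + 0 + 1 + 2 + 1 = 6
  Okafor: 0 + 2 + 2 + 4 + 2 = 10
Singh has the highest total.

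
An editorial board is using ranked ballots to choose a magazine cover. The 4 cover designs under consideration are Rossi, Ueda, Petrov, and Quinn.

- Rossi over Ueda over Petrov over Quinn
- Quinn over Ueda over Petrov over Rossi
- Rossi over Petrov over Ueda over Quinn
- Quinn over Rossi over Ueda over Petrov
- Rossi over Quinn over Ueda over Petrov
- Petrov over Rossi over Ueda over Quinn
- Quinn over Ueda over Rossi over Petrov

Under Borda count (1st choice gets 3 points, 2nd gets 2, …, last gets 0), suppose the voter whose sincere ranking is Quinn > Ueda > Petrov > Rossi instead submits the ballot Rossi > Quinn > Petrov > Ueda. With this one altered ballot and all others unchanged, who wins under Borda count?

Rossi

Borda totals with the altered ballot: Rossi 17, Ueda 8, Petrov 7, Quinn 10.
The winner is unchanged: still Rossi.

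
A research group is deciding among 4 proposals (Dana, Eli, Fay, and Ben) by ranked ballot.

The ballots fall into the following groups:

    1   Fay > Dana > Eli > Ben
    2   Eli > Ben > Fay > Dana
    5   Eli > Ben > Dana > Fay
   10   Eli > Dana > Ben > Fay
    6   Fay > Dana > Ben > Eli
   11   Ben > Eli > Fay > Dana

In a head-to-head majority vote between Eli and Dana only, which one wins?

Ballots ranking Eli above Dana: 2+5+10+11 = 28.
Ballots ranking Dana above Eli: 1+6 = 7.
Eli wins the head-to-head, 28–7.

Eli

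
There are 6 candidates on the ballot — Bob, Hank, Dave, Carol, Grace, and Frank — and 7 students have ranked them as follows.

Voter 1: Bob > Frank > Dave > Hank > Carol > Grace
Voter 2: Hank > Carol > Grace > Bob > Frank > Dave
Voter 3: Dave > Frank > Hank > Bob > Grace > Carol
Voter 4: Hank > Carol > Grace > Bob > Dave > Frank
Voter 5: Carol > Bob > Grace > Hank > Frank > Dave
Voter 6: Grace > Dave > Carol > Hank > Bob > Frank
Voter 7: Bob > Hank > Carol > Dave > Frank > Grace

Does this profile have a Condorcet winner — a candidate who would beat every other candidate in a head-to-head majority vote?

Yes

Head-to-head results (7 voters total):
Bob vs Hank: Hank wins 4–3.
Bob vs Dave: Bob wins 5–2.
Bob vs Carol: Carol wins 4–3.
Bob vs Grace: Bob wins 4–3.
Bob vs Frank: Bob wins 6–1.
Hank vs Dave: Hank wins 4–3.
Hank vs Carol: Hank wins 5–2.
Hank vs Grace: Hank wins 5–2.
Hank vs Frank: Hank wins 5–2.
Dave vs Carol: Carol wins 4–3.
Dave vs Grace: Grace wins 4–3.
Dave vs Frank: Dave wins 4–3.
Carol vs Grace: Carol wins 5–2.
Carol vs Frank: Carol wins 5–2.
Grace vs Frank: Grace wins 4–3.
Hank beats each rival — Bob (4–3), Dave (4–3), Carol (5–2), Grace (5–2), Frank (5–2) — so Hank is the Condorcet winner.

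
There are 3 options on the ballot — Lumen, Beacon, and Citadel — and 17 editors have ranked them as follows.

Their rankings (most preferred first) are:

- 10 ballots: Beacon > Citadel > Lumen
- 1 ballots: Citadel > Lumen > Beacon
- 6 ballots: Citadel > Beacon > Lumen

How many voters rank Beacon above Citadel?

10

Ballots ranking Beacon above Citadel: 10.
Ballots ranking Citadel above Beacon: 1+6 = 7.
So 10 of 17 voters prefer Beacon to Citadel.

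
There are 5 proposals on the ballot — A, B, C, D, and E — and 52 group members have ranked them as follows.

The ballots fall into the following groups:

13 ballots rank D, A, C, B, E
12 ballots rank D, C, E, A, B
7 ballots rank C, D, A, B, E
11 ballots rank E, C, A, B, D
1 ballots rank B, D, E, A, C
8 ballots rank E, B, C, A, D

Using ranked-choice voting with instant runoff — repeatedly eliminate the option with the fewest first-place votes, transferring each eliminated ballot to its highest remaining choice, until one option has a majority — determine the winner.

D

Round 1: D 25, E 19, C 7, B 1, A 0. A has the fewest and is eliminated.
Round 2: D 25, E 19, C 7, B 1. B has the fewest and is eliminated.
Round 3: D 26, E 19, C 7. C has the fewest and is eliminated.
Round 4: D 33, E 19. D has a majority.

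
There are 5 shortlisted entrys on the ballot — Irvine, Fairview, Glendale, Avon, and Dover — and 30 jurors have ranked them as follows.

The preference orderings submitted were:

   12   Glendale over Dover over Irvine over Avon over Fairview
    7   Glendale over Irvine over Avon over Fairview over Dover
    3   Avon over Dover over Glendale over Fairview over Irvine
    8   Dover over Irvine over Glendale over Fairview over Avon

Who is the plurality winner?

Glendale

First-place vote totals:
  Irvine: 0
  Fairview: 0
  Glendale: 19
  Avon: 3
  Dover: 8
Glendale has the most first-place votes.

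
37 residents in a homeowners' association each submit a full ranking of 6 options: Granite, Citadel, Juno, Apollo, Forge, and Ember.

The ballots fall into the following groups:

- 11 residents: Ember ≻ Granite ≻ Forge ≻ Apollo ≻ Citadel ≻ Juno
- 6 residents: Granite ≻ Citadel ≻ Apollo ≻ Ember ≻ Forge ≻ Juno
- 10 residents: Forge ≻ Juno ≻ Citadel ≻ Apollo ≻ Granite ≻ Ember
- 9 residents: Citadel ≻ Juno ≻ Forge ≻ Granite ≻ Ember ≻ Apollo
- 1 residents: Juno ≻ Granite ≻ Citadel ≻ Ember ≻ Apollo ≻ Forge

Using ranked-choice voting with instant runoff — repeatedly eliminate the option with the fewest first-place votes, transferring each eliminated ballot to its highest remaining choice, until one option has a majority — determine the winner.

Round 1: Ember 11, Forge 10, Citadel 9, Granite 6, Juno 1, Apollo 0. Apollo has the fewest and is eliminated.
Round 2: Ember 11, Forge 10, Citadel 9, Granite 6, Juno 1. Juno has the fewest and is eliminated.
Round 3: Ember 11, Forge 10, Citadel 9, Granite 7. Granite has the fewest and is eliminated.
Round 4: Citadel 16, Ember 11, Forge 10. Forge has the fewest and is eliminated.
Round 5: Citadel 26, Ember 11. Citadel has a majority.

Citadel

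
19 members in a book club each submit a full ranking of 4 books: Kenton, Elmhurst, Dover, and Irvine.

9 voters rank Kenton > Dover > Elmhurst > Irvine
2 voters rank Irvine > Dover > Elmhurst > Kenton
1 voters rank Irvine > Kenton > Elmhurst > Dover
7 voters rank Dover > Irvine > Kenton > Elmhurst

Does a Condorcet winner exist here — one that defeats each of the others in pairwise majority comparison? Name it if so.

Head-to-head results (19 voters total):
Kenton vs Elmhurst: Kenton wins 17–2.
Kenton vs Dover: Kenton wins 10–9.
Kenton vs Irvine: Irvine wins 10–9.
Elmhurst vs Dover: Dover wins 18–1.
Elmhurst vs Irvine: Irvine wins 10–9.
Dover vs Irvine: Dover wins 16–3.
No candidate beats all others: Kenton beats Dover beats Irvine beats Kenton, a majority cycle.

There is no Condorcet winner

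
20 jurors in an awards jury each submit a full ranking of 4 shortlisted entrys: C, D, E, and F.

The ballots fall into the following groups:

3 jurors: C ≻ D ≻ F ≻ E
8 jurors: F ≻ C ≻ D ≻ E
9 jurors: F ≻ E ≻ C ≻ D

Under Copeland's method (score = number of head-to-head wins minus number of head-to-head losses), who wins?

Pairwise results:
  C vs D: C wins 20–0.
  C vs E: C wins 11–9.
  C vs F: F wins 17–3.
  D vs E: D wins 11–9.
  D vs F: F wins 17–3.
  E vs F: F wins 20–0.
Copeland scores (wins − losses):
  C: 2 − 1 = 1
  D: 1 − 2 = -1
  E: 0 − 3 = -3
  F: 3 − 0 = 3
F has the best Copeland score.

F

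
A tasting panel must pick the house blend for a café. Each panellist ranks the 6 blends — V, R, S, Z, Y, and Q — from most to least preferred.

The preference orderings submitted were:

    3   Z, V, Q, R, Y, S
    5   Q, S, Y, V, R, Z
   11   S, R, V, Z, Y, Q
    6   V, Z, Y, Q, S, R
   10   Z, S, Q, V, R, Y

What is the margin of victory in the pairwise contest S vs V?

Ballots ranking S above V: 5+11+10 = 26.
Ballots ranking V above S: 3+6 = 9.
S wins 26–9, a margin of 17.

17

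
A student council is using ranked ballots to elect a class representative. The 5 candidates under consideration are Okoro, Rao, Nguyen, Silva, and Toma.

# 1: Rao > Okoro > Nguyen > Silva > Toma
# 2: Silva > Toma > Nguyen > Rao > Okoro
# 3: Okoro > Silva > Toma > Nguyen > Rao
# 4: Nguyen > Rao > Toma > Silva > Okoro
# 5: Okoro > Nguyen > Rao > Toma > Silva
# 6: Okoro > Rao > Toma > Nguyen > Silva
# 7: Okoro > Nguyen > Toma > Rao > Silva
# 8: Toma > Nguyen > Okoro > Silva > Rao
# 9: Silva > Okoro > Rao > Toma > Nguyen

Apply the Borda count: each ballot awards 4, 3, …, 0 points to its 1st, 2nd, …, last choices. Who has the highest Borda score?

Okoro

Borda scores:
  Okoro: 3 + 0 + 4 + 0 + 4 + 4 + 4 + 2 + 3 = 24
  Rao: 4 + 1 + 0 + 3 + 2 + 3 + 1 + 0 + 2 = 16
  Nguyen: 2 + 2 + 1 + 4 + 3 + 1 + 3 + 3 + 0 = 19
  Silva: 1 + 4 + 3 + 1 + 0 + 0 + 0 + 1 + 4 = 14
  Toma: 0 + 3 + 2 + 2 + 1 + 2 + 2 + 4 + 1 = 17
Okoro has the highest total.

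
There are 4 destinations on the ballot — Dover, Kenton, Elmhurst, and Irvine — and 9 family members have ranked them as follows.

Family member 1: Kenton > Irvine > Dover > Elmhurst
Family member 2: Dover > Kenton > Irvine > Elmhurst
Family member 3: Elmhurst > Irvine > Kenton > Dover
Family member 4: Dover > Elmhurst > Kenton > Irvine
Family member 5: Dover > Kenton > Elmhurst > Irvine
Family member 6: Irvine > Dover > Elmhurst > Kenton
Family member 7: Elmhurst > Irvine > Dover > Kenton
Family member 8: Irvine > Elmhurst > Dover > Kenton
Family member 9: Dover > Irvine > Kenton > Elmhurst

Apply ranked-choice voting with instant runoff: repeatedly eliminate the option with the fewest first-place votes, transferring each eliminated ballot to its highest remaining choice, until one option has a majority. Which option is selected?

Irvine

Round 1: Dover 4, Elmhurst 2, Irvine 2, Kenton 1. Kenton has the fewest and is eliminated.
Round 2: Dover 4, Irvine 3, Elmhurst 2. Elmhurst has the fewest and is eliminated.
Round 3: Irvine 5, Dover 4. Irvine has a majority.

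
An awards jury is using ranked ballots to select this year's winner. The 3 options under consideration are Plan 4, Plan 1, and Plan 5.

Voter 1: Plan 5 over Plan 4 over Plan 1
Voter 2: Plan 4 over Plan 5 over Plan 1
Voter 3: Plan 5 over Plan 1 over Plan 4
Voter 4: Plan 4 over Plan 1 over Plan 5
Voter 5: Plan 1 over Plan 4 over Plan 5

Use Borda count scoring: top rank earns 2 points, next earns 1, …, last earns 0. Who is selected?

Plan 4

Borda scores:
  Plan 4: 1 + 2 + 0 + 2 + 1 = 6
  Plan 1: 0 + 0 + 1 + 1 + 2 = 4
  Plan 5: 2 + 1 + 2 + 0 + 0 = 5
Plan 4 has the highest total.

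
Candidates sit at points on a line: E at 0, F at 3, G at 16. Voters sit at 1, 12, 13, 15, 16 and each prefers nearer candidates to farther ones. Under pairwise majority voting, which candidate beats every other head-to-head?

With single-peaked preferences on a line, the Condorcet winner is the candidate closest to the median voter.
The median voter (position 13) is closest to G at 16.
Check: G vs F — voters closer to G: 4 of 5.

G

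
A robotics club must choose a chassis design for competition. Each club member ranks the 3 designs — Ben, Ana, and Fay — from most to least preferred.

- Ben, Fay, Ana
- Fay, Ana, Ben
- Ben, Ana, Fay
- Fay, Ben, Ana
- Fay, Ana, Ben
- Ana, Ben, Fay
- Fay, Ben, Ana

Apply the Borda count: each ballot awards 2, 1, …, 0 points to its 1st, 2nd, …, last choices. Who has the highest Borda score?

Borda scores:
  Ben: 2 + 0 + 2 + 1 + 0 + 1 + 1 = 7
  Ana: 0 + 1 + 1 + 0 + 1 + 2 + 0 = 5
  Fay: 1 + 2 + 0 + 2 + 2 + 0 + 2 = 9
Fay has the highest total.

Fay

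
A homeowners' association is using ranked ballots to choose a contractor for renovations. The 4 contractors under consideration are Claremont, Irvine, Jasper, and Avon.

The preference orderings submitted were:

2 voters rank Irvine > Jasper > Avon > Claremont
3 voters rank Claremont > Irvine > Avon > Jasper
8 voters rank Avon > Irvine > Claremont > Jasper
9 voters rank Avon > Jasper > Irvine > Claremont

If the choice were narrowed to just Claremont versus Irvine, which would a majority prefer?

Ballots ranking Claremont above Irvine: 3.
Ballots ranking Irvine above Claremont: 2+8+9 = 19.
Irvine wins the head-to-head, 19–3.

Irvine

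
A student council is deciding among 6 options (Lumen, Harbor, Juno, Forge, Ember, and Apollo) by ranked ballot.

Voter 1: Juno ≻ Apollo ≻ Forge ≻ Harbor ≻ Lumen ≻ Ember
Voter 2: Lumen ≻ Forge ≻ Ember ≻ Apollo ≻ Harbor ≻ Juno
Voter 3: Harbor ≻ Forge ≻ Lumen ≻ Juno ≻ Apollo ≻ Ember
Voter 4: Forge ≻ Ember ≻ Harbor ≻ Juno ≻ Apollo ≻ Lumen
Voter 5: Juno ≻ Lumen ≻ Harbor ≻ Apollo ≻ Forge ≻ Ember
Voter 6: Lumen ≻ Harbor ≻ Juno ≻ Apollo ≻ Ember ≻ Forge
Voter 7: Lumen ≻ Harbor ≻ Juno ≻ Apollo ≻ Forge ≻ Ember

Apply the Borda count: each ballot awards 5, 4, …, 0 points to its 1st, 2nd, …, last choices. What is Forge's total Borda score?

18

Borda scores:
  Lumen: 1 + 5 + 3 + 0 + 4 + 5 + 5 = 23
  Harbor: 2 + 1 + 5 + 3 + 3 + 4 + 4 = 22
  Juno: 5 + 0 + 2 + 2 + 5 + 3 + 3 = 20
  Forge: 3 + 4 + 4 + 5 + 1 + 0 + 1 = 18
  Ember: 0 + 3 + 0 + 4 + 0 + 1 + 0 = 8
  Apollo: 4 + 2 + 1 + 1 + 2 + 2 + 2 = 14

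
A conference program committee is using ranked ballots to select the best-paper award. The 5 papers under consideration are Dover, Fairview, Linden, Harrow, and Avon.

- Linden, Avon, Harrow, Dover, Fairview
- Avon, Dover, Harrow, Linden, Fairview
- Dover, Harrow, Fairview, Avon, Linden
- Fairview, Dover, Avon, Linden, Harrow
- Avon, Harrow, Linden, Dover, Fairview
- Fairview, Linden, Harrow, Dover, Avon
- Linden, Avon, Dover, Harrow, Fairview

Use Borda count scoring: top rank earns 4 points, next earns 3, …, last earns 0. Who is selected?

Avon

Borda scores:
  Dover: 1 + 3 + 4 + 3 + 1 + 1 + 2 = 15
  Fairview: 0 + 0 + 2 + 4 + 0 + 4 + 0 = 10
  Linden: 4 + 1 + 0 + 1 + 2 + 3 + 4 = 15
  Harrow: 2 + 2 + 3 + 0 + 3 + 2 + 1 = 13
  Avon: 3 + 4 + 1 + 2 + 4 + 0 + 3 = 17
Avon has the highest total.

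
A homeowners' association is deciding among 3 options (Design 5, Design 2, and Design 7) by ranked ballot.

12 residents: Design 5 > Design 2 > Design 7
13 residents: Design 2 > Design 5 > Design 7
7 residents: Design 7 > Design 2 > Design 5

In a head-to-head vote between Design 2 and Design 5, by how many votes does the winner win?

8

Ballots ranking Design 2 above Design 5: 13+7 = 20.
Ballots ranking Design 5 above Design 2: 12.
Design 2 wins 20–12, a margin of 8.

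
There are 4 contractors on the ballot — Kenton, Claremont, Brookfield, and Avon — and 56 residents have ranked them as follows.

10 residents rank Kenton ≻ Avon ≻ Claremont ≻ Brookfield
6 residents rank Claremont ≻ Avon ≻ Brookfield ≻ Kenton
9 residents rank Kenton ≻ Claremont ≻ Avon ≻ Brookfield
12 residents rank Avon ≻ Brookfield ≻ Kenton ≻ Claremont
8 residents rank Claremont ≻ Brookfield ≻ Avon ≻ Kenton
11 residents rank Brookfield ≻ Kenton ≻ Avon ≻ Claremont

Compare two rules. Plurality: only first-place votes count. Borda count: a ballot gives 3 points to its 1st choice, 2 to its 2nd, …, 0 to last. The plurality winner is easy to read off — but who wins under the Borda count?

Avon

Plurality first-place counts: Kenton 19, Claremont 14, Brookfield 11, Avon 12 → Kenton.
Borda totals: Kenton 91, Claremont 70, Brookfield 79, Avon 96 → Avon.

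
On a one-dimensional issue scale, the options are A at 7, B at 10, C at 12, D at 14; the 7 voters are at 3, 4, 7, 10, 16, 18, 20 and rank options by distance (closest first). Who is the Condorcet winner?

B

With single-peaked preferences on a line, the Condorcet winner is the candidate closest to the median voter.
The median voter (position 10) is closest to B at 10.
Check: B vs D — voters closer to B: 4 of 7.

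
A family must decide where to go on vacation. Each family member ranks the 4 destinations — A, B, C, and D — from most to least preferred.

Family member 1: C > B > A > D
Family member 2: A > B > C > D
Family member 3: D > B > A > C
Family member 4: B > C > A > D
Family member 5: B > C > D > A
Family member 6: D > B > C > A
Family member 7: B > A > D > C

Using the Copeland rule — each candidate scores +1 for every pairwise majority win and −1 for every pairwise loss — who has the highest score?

Pairwise results:
  A vs B: B wins 6–1.
  A vs C: C wins 4–3.
  A vs D: A wins 4–3.
  B vs C: B wins 6–1.
  B vs D: B wins 5–2.
  C vs D: C wins 4–3.
Copeland scores (wins − losses):
  A: 1 − 2 = -1
  B: 3 − 0 = 3
  C: 2 − 1 = 1
  D: 0 − 3 = -3
B has the best Copeland score.

B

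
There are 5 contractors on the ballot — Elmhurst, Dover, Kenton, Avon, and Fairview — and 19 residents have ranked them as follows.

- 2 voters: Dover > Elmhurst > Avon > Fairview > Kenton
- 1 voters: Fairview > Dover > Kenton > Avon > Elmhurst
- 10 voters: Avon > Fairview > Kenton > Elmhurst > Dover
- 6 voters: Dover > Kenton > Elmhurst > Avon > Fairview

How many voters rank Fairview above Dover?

11

Ballots ranking Fairview above Dover: 1+10 = 11.
Ballots ranking Dover above Fairview: 2+6 = 8.
So 11 of 19 voters prefer Fairview to Dover.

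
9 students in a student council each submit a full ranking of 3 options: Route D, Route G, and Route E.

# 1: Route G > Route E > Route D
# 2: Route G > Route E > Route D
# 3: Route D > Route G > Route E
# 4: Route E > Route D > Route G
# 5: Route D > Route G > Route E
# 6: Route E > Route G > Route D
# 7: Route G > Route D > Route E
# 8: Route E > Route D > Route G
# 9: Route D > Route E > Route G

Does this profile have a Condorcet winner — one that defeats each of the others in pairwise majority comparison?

No

Head-to-head results (9 voters total):
Route D vs Route G: Route D wins 5–4.
Route D vs Route E: Route E wins 5–4.
Route G vs Route E: Route G wins 5–4.
No candidate beats all others: Route D beats Route G beats Route E beats Route D, a majority cycle.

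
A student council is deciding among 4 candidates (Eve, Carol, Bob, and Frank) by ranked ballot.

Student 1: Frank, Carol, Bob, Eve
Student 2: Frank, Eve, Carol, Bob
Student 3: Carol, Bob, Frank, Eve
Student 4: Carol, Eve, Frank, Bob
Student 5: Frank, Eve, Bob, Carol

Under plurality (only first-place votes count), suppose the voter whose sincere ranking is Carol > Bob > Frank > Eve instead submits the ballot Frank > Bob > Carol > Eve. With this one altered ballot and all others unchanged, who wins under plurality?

Frank

First-place totals with the altered ballot: Eve 0, Carol 1, Bob 0, Frank 4.
The winner is unchanged: still Frank.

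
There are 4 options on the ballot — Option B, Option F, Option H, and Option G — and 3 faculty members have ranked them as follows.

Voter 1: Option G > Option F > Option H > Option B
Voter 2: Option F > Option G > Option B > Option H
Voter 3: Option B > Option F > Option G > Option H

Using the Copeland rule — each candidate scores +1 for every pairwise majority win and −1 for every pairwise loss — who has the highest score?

Option F

Pairwise results:
  Option B vs Option F: Option F wins 2–1.
  Option B vs Option H: Option B wins 2–1.
  Option B vs Option G: Option G wins 2–1.
  Option F vs Option H: Option F wins 3–0.
  Option F vs Option G: Option F wins 2–1.
  Option H vs Option G: Option G wins 3–0.
Copeland scores (wins − losses):
  Option B: 1 − 2 = -1
  Option F: 3 − 0 = 3
  Option H: 0 − 3 = -3
  Option G: 2 − 1 = 1
Option F has the best Copeland score.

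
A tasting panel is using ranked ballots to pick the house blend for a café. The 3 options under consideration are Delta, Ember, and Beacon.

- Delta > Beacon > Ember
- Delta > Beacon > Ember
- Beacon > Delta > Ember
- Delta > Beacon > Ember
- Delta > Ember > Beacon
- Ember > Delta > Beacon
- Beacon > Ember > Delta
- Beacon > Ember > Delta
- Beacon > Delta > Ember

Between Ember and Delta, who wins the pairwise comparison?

Ballots ranking Ember above Delta: 3.
Ballots ranking Delta above Ember: 6.
Delta wins the head-to-head, 6–3.

Delta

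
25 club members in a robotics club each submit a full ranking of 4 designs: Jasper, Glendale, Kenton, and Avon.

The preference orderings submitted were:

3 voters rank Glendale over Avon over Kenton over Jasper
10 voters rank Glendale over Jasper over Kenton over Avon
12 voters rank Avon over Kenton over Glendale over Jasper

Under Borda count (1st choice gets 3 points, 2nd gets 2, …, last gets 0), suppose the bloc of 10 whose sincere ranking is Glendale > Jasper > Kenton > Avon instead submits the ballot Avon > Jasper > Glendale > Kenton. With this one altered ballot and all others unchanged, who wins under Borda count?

Borda totals with the altered ballot: Jasper 20, Glendale 31, Kenton 27, Avon 72.
The switch changes the winner from Glendale to Avon.

Avon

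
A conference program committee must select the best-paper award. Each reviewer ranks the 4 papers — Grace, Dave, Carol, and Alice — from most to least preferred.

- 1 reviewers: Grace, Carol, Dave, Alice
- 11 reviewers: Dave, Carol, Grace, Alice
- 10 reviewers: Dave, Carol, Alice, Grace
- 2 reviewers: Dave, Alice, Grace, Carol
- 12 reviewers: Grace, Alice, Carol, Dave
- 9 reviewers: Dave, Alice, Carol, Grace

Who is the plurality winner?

First-place vote totals:
  Grace: 13
  Dave: 32
  Carol: 0
  Alice: 0
Dave has the most first-place votes.

Dave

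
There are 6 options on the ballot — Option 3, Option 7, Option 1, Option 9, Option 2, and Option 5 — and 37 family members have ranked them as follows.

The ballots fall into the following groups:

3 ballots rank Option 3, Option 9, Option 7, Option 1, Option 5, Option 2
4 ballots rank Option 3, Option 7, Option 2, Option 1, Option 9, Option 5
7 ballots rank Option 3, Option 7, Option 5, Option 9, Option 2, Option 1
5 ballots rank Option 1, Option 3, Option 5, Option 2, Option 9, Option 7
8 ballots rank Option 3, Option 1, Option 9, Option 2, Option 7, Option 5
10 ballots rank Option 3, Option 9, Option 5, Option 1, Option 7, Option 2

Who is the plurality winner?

First-place vote totals:
  Option 3: 32
  Option 7: 0
  Option 1: 5
  Option 9: 0
  Option 2: 0
  Option 5: 0
Option 3 has the most first-place votes.

Option 3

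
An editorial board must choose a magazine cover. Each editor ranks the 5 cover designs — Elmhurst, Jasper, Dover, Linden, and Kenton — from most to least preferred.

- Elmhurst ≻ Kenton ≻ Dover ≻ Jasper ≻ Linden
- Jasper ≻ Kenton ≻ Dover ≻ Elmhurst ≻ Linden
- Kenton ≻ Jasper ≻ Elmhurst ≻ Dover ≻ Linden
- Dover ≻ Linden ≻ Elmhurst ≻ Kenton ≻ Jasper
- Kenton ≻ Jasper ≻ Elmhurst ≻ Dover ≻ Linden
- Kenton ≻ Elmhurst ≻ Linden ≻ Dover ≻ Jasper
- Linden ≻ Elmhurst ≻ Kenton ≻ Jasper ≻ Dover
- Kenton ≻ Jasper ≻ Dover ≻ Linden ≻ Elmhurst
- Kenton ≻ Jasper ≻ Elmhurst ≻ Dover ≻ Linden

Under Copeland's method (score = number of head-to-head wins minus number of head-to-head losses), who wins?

Pairwise results:
  Elmhurst vs Jasper: Jasper wins 5–4.
  Elmhurst vs Dover: Elmhurst wins 6–3.
  Elmhurst vs Linden: Elmhurst wins 6–3.
  Elmhurst vs Kenton: Kenton wins 6–3.
  Jasper vs Dover: Jasper wins 6–3.
  Jasper vs Linden: Jasper wins 6–3.
  Jasper vs Kenton: Kenton wins 8–1.
  Dover vs Linden: Dover wins 7–2.
  Dover vs Kenton: Kenton wins 8–1.
  Linden vs Kenton: Kenton wins 7–2.
Copeland scores (wins − losses):
  Elmhurst: 2 − 2 = 0
  Jasper: 3 − 1 = 2
  Dover: 1 − 3 = -2
  Linden: 0 − 4 = -4
  Kenton: 4 − 0 = 4
Kenton has the best Copeland score.

Kenton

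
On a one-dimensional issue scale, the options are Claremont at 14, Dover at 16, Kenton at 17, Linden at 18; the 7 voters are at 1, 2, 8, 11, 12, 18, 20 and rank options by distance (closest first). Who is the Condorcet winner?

With single-peaked preferences on a line, the Condorcet winner is the candidate closest to the median voter.
The median voter (position 11) is closest to Claremont at 14.
Check: Claremont vs Kenton — voters closer to Claremont: 5 of 7.

Claremont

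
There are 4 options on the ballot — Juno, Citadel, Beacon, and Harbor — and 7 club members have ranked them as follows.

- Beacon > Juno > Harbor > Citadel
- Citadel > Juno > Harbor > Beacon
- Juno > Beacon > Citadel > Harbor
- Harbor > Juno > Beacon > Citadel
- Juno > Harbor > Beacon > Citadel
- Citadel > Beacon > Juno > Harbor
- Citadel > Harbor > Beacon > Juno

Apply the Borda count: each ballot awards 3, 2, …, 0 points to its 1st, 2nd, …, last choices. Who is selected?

Juno

Borda scores:
  Juno: 2 + 2 + 3 + 2 + 3 + 1 + 0 = 13
  Citadel: 0 + 3 + 1 + 0 + 0 + 3 + 3 = 10
  Beacon: 3 + 0 + 2 + 1 + 1 + 2 + 1 = 10
  Harbor: 1 + 1 + 0 + 3 + 2 + 0 + 2 = 9
Juno has the highest total.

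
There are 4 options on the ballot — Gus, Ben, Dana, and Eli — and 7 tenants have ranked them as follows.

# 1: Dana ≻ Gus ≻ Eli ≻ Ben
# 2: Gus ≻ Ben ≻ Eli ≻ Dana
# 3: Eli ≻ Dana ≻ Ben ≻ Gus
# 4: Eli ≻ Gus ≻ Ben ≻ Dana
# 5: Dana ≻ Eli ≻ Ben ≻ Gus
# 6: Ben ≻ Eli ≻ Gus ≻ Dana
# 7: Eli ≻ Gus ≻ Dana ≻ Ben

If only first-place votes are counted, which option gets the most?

Eli

First-place vote totals:
  Gus: 1
  Ben: 1
  Dana: 2
  Eli: 3
Eli has the most first-place votes.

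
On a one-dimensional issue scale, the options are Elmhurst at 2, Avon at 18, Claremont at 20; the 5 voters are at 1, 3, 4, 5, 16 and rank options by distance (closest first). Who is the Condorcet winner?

With single-peaked preferences on a line, the Condorcet winner is the candidate closest to the median voter.
The median voter (position 4) is closest to Elmhurst at 2.
Check: Elmhurst vs Claremont — voters closer to Elmhurst: 4 of 5.

Elmhurst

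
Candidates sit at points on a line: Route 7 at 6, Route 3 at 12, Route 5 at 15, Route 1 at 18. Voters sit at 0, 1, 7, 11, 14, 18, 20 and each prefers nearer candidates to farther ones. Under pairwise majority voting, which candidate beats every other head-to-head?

Route 3

With single-peaked preferences on a line, the Condorcet winner is the candidate closest to the median voter.
The median voter (position 11) is closest to Route 3 at 12.
Check: Route 3 vs Route 1 — voters closer to Route 3: 5 of 7.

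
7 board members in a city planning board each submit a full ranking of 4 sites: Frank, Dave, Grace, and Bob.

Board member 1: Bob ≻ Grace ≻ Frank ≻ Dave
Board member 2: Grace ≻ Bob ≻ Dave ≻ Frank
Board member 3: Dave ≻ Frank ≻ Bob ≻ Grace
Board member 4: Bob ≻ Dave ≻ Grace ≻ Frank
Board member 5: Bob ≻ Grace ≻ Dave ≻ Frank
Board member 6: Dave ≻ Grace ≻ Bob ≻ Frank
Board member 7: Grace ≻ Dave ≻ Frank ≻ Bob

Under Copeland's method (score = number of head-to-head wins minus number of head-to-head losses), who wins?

Pairwise results:
  Frank vs Dave: Dave wins 6–1.
  Frank vs Grace: Grace wins 6–1.
  Frank vs Bob: Bob wins 5–2.
  Dave vs Grace: Grace wins 4–3.
  Dave vs Bob: Bob wins 4–3.
  Grace vs Bob: Bob wins 4–3.
Copeland scores (wins − losses):
  Frank: 0 − 3 = -3
  Dave: 1 − 2 = -1
  Grace: 2 − 1 = 1
  Bob: 3 − 0 = 3
Bob has the best Copeland score.

Bob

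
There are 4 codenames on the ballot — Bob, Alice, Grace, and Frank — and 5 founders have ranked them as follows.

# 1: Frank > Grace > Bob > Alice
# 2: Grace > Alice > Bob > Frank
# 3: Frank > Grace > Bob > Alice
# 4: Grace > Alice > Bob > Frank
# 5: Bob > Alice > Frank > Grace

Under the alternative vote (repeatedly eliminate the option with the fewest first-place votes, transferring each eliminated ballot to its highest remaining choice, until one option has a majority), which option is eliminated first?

Round 1: Grace 2, Frank 2, Bob 1, Alice 0. Alice has the fewest and is eliminated.
Round 2: Grace 2, Frank 2, Bob 1. Bob has the fewest and is eliminated.
Round 3: Frank 3, Grace 2. Frank has a majority.

Alice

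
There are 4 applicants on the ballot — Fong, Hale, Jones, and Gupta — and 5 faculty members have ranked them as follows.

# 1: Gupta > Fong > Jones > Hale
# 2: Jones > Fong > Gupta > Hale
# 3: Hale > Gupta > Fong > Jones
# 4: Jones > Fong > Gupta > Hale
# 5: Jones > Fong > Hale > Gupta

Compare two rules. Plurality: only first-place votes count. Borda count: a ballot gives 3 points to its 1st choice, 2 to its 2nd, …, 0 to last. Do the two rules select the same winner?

Plurality first-place counts: Fong 0, Hale 1, Jones 3, Gupta 1 → Jones.
Borda totals: Fong 9, Hale 4, Jones 10, Gupta 7 → Jones.
The two rules agree on Jones.

Yes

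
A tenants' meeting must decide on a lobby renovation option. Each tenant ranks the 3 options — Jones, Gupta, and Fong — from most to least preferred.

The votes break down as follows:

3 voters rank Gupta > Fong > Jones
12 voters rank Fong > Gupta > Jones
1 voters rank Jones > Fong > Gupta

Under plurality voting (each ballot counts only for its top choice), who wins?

Fong

First-place vote totals:
  Jones: 1
  Gupta: 3
  Fong: 12
Fong has the most first-place votes.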